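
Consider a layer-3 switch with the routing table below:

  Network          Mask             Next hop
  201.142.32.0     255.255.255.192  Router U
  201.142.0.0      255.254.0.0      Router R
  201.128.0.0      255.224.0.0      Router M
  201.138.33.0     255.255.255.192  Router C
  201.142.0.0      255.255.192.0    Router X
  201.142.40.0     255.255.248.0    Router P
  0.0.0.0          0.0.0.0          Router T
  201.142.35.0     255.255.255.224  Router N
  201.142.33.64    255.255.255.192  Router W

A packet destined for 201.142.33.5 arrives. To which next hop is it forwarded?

Router X

Routes whose prefix contains 201.142.33.5:
  0.0.0.0/0 (default, matches everything) -> Router T
  201.128.0.0/11 (201.128.0.0 - 201.159.255.255) -> Router M
  201.142.0.0/15 (201.142.0.0 - 201.143.255.255) -> Router R
  201.142.0.0/18 (201.142.0.0 - 201.142.63.255) -> Router X
More-specific entries that do NOT match:
  201.142.35.0/27 (201.142.35.0 - 201.142.35.31) does not contain 201.142.33.5
  201.142.32.0/26 (201.142.32.0 - 201.142.32.63) does not contain 201.142.33.5
  201.138.33.0/26 (201.138.33.0 - 201.138.33.63) does not contain 201.142.33.5
  201.142.33.64/26 (201.142.33.64 - 201.142.33.127) does not contain 201.142.33.5
  201.142.40.0/21 (201.142.40.0 - 201.142.47.255) does not contain 201.142.33.5
Longest matching prefix is /18 -> next hop Router X.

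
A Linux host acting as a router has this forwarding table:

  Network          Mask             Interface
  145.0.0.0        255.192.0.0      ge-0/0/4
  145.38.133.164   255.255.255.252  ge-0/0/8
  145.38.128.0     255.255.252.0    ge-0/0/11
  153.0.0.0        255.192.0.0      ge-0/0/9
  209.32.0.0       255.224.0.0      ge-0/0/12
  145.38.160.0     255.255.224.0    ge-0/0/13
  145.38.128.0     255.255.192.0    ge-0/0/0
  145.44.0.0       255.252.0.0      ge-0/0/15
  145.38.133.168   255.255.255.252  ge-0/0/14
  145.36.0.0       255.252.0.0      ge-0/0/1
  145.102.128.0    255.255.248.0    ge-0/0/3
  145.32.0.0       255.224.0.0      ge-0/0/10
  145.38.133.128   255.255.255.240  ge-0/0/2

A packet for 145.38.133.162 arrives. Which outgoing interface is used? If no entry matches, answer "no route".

Routes whose prefix contains 145.38.133.162:
  145.0.0.0/10 (145.0.0.0 - 145.63.255.255) -> ge-0/0/4
  145.32.0.0/11 (145.32.0.0 - 145.63.255.255) -> ge-0/0/10
  145.36.0.0/14 (145.36.0.0 - 145.39.255.255) -> ge-0/0/1
  145.38.128.0/18 (145.38.128.0 - 145.38.191.255) -> ge-0/0/0
More-specific entries that do NOT match:
  145.38.133.164/30 (145.38.133.164 - 145.38.133.167) does not contain 145.38.133.162
  145.38.133.168/30 (145.38.133.168 - 145.38.133.171) does not contain 145.38.133.162
  145.38.133.128/28 (145.38.133.128 - 145.38.133.143) does not contain 145.38.133.162
  145.38.128.0/22 (145.38.128.0 - 145.38.131.255) does not contain 145.38.133.162
  145.102.128.0/21 (145.102.128.0 - 145.102.135.255) does not contain 145.38.133.162
  145.38.160.0/19 (145.38.160.0 - 145.38.191.255) does not contain 145.38.133.162
Longest matching prefix is /18 -> interface ge-0/0/0.

ge-0/0/0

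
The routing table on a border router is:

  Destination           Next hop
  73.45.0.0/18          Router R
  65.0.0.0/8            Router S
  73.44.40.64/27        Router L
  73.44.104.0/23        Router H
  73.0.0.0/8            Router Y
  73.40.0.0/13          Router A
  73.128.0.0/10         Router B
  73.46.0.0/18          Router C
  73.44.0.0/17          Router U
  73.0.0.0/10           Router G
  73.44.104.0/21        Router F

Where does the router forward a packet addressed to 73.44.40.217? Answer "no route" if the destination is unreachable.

Router U

Routes whose prefix contains 73.44.40.217:
  73.0.0.0/8 (73.0.0.0 - 73.255.255.255) -> Router Y
  73.0.0.0/10 (73.0.0.0 - 73.63.255.255) -> Router G
  73.40.0.0/13 (73.40.0.0 - 73.47.255.255) -> Router A
  73.44.0.0/17 (73.44.0.0 - 73.44.127.255) -> Router U
More-specific entries that do NOT match:
  73.44.40.64/27 (73.44.40.64 - 73.44.40.95) does not contain 73.44.40.217
  73.44.104.0/23 (73.44.104.0 - 73.44.105.255) does not contain 73.44.40.217
  73.44.104.0/21 (73.44.104.0 - 73.44.111.255) does not contain 73.44.40.217
  73.45.0.0/18 (73.45.0.0 - 73.45.63.255) does not contain 73.44.40.217
  73.46.0.0/18 (73.46.0.0 - 73.46.63.255) does not contain 73.44.40.217
Longest matching prefix is /17 -> next hop Router U.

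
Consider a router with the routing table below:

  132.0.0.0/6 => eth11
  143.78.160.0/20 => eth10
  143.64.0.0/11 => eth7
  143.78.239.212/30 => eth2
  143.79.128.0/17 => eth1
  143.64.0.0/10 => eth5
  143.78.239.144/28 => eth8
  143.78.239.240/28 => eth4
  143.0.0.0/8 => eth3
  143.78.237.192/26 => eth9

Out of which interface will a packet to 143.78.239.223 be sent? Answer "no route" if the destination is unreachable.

eth7

Routes whose prefix contains 143.78.239.223:
  143.0.0.0/8 (143.0.0.0 - 143.255.255.255) -> eth3
  143.64.0.0/10 (143.64.0.0 - 143.127.255.255) -> eth5
  143.64.0.0/11 (143.64.0.0 - 143.95.255.255) -> eth7
More-specific entries that do NOT match:
  143.78.239.212/30 (143.78.239.212 - 143.78.239.215) does not contain 143.78.239.223
  143.78.239.144/28 (143.78.239.144 - 143.78.239.159) does not contain 143.78.239.223
  143.78.239.240/28 (143.78.239.240 - 143.78.239.255) does not contain 143.78.239.223
  143.78.237.192/26 (143.78.237.192 - 143.78.237.255) does not contain 143.78.239.223
  143.78.160.0/20 (143.78.160.0 - 143.78.175.255) does not contain 143.78.239.223
  143.79.128.0/17 (143.79.128.0 - 143.79.255.255) does not contain 143.78.239.223
Longest matching prefix is /11 -> interface eth7.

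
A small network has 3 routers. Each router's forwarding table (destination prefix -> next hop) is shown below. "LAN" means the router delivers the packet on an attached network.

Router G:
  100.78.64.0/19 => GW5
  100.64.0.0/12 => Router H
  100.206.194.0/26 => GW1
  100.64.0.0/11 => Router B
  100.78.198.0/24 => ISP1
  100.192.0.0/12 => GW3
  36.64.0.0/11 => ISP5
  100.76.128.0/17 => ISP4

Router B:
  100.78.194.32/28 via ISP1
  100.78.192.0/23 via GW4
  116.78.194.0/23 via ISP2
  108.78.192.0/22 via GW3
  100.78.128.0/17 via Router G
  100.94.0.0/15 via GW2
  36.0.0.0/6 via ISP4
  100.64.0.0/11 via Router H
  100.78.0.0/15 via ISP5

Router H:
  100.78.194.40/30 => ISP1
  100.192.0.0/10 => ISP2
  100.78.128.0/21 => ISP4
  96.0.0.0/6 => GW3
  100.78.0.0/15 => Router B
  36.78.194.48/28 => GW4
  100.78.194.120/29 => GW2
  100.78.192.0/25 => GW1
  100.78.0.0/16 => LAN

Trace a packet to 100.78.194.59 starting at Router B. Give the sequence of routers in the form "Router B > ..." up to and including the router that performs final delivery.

At Router B: longest match for 100.78.194.59 is 100.78.128.0/17 -> Router G
At Router G: longest match for 100.78.194.59 is 100.64.0.0/12 -> Router H
At Router H: longest match for 100.78.194.59 is 100.78.0.0/16 -> LAN

Router B > Router G > Router H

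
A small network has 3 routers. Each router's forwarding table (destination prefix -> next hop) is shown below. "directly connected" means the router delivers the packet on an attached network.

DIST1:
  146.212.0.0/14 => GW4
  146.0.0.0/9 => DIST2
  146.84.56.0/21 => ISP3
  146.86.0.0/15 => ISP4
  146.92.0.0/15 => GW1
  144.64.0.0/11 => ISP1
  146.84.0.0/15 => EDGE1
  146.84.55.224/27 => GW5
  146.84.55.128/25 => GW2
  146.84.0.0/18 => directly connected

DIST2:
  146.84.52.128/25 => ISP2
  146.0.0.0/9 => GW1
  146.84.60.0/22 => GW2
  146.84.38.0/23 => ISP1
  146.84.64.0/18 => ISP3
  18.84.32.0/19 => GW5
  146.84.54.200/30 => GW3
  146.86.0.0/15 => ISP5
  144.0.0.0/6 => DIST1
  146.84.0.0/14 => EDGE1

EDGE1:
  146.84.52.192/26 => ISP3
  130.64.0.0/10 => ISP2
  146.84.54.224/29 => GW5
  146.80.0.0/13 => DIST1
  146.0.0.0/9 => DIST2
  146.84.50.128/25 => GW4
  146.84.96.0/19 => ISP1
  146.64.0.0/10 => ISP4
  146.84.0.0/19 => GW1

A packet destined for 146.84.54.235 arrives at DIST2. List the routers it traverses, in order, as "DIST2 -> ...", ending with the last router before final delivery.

At DIST2: longest match for 146.84.54.235 is 146.84.0.0/14 -> EDGE1
At EDGE1: longest match for 146.84.54.235 is 146.80.0.0/13 -> DIST1
At DIST1: longest match for 146.84.54.235 is 146.84.0.0/18 -> directly connected

DIST2 -> EDGE1 -> DIST1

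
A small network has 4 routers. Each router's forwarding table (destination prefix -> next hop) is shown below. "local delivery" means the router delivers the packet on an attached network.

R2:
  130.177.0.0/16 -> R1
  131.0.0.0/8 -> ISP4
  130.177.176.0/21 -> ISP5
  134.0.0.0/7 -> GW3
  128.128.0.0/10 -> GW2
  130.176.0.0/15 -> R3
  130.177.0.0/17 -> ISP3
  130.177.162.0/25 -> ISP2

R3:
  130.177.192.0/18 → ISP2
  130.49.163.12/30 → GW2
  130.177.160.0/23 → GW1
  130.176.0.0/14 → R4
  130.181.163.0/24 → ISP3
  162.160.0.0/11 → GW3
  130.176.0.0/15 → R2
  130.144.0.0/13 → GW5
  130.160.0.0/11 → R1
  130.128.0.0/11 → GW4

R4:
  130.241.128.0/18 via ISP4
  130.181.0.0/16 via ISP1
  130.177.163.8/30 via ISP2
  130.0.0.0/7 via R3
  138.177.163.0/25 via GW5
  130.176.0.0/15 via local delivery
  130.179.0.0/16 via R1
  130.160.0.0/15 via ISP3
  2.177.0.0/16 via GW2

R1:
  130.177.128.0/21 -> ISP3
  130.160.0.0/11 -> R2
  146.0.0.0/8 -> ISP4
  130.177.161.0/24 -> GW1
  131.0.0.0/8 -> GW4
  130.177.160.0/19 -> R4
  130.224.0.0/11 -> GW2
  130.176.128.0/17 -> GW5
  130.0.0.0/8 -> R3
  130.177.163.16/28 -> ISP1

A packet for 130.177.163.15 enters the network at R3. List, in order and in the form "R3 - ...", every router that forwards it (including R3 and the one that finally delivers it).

R3 - R2 - R1 - R4

At R3: longest match for 130.177.163.15 is 130.176.0.0/15 -> R2
At R2: longest match for 130.177.163.15 is 130.177.0.0/16 -> R1
At R1: longest match for 130.177.163.15 is 130.177.160.0/19 -> R4
At R4: longest match for 130.177.163.15 is 130.176.0.0/15 -> local delivery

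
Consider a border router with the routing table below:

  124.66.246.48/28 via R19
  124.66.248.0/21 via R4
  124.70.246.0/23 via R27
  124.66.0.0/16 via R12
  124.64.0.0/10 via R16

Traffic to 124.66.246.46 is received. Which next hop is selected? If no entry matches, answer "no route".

Routes whose prefix contains 124.66.246.46:
  124.64.0.0/10 (124.64.0.0 - 124.127.255.255) -> R16
  124.66.0.0/16 (124.66.0.0 - 124.66.255.255) -> R12
More-specific entries that do NOT match:
  124.66.246.48/28 (124.66.246.48 - 124.66.246.63) does not contain 124.66.246.46
  124.70.246.0/23 (124.70.246.0 - 124.70.247.255) does not contain 124.66.246.46
  124.66.248.0/21 (124.66.248.0 - 124.66.255.255) does not contain 124.66.246.46
Longest matching prefix is /16 -> next hop R12.

R12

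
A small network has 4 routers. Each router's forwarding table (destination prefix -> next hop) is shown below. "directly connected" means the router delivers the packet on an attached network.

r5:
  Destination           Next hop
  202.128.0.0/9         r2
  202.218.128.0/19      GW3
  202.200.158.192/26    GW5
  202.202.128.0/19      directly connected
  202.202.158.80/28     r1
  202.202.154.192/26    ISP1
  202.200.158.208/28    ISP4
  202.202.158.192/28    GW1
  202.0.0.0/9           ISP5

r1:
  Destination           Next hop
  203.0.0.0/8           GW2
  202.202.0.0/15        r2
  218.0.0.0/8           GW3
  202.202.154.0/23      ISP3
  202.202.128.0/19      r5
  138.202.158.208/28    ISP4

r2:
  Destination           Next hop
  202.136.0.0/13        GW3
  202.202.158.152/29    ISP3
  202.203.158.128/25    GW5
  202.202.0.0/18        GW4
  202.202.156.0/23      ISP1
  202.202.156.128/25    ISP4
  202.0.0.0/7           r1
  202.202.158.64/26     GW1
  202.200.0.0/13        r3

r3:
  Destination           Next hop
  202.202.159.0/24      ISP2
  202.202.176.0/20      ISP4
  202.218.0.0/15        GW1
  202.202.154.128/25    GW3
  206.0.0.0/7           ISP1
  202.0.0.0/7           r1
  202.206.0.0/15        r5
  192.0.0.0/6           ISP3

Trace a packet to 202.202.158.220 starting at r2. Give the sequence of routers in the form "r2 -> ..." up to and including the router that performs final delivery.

At r2: longest match for 202.202.158.220 is 202.200.0.0/13 -> r3
At r3: longest match for 202.202.158.220 is 202.0.0.0/7 -> r1
At r1: longest match for 202.202.158.220 is 202.202.128.0/19 -> r5
At r5: longest match for 202.202.158.220 is 202.202.128.0/19 -> directly connected

r2 -> r3 -> r1 -> r5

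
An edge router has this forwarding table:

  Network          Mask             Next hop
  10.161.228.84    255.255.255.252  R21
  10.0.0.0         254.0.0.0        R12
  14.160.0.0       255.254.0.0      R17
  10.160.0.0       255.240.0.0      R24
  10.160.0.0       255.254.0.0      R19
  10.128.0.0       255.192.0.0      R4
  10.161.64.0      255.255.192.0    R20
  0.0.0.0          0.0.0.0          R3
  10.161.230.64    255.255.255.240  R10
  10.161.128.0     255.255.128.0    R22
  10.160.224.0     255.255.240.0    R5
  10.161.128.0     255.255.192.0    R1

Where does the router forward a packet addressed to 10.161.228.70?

Routes whose prefix contains 10.161.228.70:
  0.0.0.0/0 (default, matches everything) -> R3
  10.0.0.0/7 (10.0.0.0 - 11.255.255.255) -> R12
  10.128.0.0/10 (10.128.0.0 - 10.191.255.255) -> R4
  10.160.0.0/12 (10.160.0.0 - 10.175.255.255) -> R24
  10.160.0.0/15 (10.160.0.0 - 10.161.255.255) -> R19
  10.161.128.0/17 (10.161.128.0 - 10.161.255.255) -> R22
More-specific entries that do NOT match:
  10.161.228.84/30 (10.161.228.84 - 10.161.228.87) does not contain 10.161.228.70
  10.161.230.64/28 (10.161.230.64 - 10.161.230.79) does not contain 10.161.228.70
  10.160.224.0/20 (10.160.224.0 - 10.160.239.255) does not contain 10.161.228.70
  10.161.64.0/18 (10.161.64.0 - 10.161.127.255) does not contain 10.161.228.70
  10.161.128.0/18 (10.161.128.0 - 10.161.191.255) does not contain 10.161.228.70
Longest matching prefix is /17 -> next hop R22.

R22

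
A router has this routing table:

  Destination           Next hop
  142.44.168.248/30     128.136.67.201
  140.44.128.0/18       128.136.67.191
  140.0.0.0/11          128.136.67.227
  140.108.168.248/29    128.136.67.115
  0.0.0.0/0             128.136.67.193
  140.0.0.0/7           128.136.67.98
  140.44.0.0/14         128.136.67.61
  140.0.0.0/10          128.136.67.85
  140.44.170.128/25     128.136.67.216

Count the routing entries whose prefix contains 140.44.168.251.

5

Prefixes containing 140.44.168.251:
  0.0.0.0/0 (default, matches everything)
  140.0.0.0/7 (140.0.0.0 - 141.255.255.255)
  140.0.0.0/10 (140.0.0.0 - 140.63.255.255)
  140.44.0.0/14 (140.44.0.0 - 140.47.255.255)
  140.44.128.0/18 (140.44.128.0 - 140.44.191.255)
Total matching entries: 5.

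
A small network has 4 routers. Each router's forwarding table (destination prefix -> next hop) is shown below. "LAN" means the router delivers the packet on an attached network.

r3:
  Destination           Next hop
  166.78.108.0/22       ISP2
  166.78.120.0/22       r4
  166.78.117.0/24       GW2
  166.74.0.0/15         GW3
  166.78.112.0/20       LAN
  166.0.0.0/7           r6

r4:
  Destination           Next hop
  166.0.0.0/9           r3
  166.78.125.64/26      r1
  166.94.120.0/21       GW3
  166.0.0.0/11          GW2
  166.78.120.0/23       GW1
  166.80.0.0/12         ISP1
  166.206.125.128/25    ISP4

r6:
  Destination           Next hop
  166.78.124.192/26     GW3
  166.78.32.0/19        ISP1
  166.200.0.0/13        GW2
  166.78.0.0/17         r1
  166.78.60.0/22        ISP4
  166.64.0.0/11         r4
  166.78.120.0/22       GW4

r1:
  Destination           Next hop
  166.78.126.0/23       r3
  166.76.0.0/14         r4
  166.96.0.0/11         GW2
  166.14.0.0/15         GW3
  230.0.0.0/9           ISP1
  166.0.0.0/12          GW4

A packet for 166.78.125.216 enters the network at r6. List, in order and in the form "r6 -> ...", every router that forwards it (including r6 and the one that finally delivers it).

At r6: longest match for 166.78.125.216 is 166.78.0.0/17 -> r1
At r1: longest match for 166.78.125.216 is 166.76.0.0/14 -> r4
At r4: longest match for 166.78.125.216 is 166.0.0.0/9 -> r3
At r3: longest match for 166.78.125.216 is 166.78.112.0/20 -> LAN

r6 -> r1 -> r4 -> r3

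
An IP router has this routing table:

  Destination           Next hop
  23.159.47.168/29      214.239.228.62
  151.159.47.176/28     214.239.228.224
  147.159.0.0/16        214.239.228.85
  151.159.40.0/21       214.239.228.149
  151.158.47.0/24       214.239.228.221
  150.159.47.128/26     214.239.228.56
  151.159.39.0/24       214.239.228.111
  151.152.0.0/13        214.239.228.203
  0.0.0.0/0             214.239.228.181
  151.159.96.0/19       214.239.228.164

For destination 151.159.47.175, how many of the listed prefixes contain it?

3

Prefixes containing 151.159.47.175:
  0.0.0.0/0 (default, matches everything)
  151.152.0.0/13 (151.152.0.0 - 151.159.255.255)
  151.159.40.0/21 (151.159.40.0 - 151.159.47.255)
Total matching entries: 3.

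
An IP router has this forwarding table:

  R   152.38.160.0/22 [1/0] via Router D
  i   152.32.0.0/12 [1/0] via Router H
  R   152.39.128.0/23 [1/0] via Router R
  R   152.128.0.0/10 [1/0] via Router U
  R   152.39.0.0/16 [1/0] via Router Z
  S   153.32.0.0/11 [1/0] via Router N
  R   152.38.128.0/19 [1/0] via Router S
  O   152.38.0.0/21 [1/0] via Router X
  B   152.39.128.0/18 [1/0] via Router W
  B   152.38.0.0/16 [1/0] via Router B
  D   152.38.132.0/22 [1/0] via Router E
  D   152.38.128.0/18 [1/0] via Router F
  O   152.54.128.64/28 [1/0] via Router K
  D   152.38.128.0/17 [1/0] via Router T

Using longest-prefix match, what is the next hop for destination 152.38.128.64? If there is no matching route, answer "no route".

Router S

Routes whose prefix contains 152.38.128.64:
  152.32.0.0/12 (152.32.0.0 - 152.47.255.255) -> Router H
  152.38.0.0/16 (152.38.0.0 - 152.38.255.255) -> Router B
  152.38.128.0/17 (152.38.128.0 - 152.38.255.255) -> Router T
  152.38.128.0/18 (152.38.128.0 - 152.38.191.255) -> Router F
  152.38.128.0/19 (152.38.128.0 - 152.38.159.255) -> Router S
More-specific entries that do NOT match:
  152.54.128.64/28 (152.54.128.64 - 152.54.128.79) does not contain 152.38.128.64
  152.39.128.0/23 (152.39.128.0 - 152.39.129.255) does not contain 152.38.128.64
  152.38.160.0/22 (152.38.160.0 - 152.38.163.255) does not contain 152.38.128.64
  152.38.132.0/22 (152.38.132.0 - 152.38.135.255) does not contain 152.38.128.64
  152.38.0.0/21 (152.38.0.0 - 152.38.7.255) does not contain 152.38.128.64
Longest matching prefix is /19 -> next hop Router S.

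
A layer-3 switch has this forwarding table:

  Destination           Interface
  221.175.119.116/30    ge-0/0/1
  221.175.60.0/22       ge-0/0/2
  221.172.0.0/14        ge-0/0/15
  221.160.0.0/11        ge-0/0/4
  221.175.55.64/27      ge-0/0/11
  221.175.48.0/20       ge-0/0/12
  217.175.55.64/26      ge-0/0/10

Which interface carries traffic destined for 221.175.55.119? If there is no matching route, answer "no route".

ge-0/0/12

Routes whose prefix contains 221.175.55.119:
  221.160.0.0/11 (221.160.0.0 - 221.191.255.255) -> ge-0/0/4
  221.172.0.0/14 (221.172.0.0 - 221.175.255.255) -> ge-0/0/15
  221.175.48.0/20 (221.175.48.0 - 221.175.63.255) -> ge-0/0/12
More-specific entries that do NOT match:
  221.175.119.116/30 (221.175.119.116 - 221.175.119.119) does not contain 221.175.55.119
  221.175.55.64/27 (221.175.55.64 - 221.175.55.95) does not contain 221.175.55.119
  217.175.55.64/26 (217.175.55.64 - 217.175.55.127) does not contain 221.175.55.119
  221.175.60.0/22 (221.175.60.0 - 221.175.63.255) does not contain 221.175.55.119
Longest matching prefix is /20 -> interface ge-0/0/12.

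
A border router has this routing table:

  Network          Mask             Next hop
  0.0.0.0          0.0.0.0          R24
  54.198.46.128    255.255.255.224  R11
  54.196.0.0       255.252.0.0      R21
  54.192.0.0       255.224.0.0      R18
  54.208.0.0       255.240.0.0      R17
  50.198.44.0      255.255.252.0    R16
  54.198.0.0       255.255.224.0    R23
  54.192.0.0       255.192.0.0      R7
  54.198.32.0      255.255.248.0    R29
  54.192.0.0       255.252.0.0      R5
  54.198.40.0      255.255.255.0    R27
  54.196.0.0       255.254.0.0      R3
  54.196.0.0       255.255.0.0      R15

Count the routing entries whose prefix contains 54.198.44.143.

Prefixes containing 54.198.44.143:
  0.0.0.0/0 (default, matches everything)
  54.192.0.0/10 (54.192.0.0 - 54.255.255.255)
  54.192.0.0/11 (54.192.0.0 - 54.223.255.255)
  54.196.0.0/14 (54.196.0.0 - 54.199.255.255)
Total matching entries: 4.

4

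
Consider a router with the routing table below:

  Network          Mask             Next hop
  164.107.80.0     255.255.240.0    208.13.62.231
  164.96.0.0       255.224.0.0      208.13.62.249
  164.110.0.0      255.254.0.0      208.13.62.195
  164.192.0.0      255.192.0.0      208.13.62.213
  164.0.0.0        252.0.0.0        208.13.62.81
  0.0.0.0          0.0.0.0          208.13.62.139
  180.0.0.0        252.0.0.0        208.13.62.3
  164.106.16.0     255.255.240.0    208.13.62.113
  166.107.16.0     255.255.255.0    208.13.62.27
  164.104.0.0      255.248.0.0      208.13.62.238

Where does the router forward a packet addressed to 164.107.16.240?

208.13.62.238

Routes whose prefix contains 164.107.16.240:
  0.0.0.0/0 (default, matches everything) -> 208.13.62.139
  164.0.0.0/6 (164.0.0.0 - 167.255.255.255) -> 208.13.62.81
  164.96.0.0/11 (164.96.0.0 - 164.127.255.255) -> 208.13.62.249
  164.104.0.0/13 (164.104.0.0 - 164.111.255.255) -> 208.13.62.238
More-specific entries that do NOT match:
  166.107.16.0/24 (166.107.16.0 - 166.107.16.255) does not contain 164.107.16.240
  164.107.80.0/20 (164.107.80.0 - 164.107.95.255) does not contain 164.107.16.240
  164.106.16.0/20 (164.106.16.0 - 164.106.31.255) does not contain 164.107.16.240
  164.110.0.0/15 (164.110.0.0 - 164.111.255.255) does not contain 164.107.16.240
Longest matching prefix is /13 -> next hop 208.13.62.238.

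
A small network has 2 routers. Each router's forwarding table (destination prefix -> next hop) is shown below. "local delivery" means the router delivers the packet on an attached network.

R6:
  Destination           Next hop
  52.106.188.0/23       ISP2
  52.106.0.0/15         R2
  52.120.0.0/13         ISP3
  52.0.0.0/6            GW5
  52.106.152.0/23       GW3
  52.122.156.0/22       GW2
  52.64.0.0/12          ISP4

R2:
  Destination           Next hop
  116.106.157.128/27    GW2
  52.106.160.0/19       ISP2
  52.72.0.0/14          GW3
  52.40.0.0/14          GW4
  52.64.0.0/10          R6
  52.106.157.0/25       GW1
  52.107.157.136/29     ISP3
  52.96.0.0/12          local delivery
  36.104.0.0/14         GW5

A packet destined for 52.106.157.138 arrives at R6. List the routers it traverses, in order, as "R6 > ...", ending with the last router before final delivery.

R6 > R2

At R6: longest match for 52.106.157.138 is 52.106.0.0/15 -> R2
At R2: longest match for 52.106.157.138 is 52.96.0.0/12 -> local delivery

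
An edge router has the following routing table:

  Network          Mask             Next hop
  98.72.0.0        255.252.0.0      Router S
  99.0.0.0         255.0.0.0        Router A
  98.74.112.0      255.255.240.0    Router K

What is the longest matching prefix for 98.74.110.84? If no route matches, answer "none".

98.72.0.0/14

Entries matching 98.74.110.84:
  98.72.0.0/14 (98.72.0.0 - 98.75.255.255)
Most specific is 98.72.0.0/14.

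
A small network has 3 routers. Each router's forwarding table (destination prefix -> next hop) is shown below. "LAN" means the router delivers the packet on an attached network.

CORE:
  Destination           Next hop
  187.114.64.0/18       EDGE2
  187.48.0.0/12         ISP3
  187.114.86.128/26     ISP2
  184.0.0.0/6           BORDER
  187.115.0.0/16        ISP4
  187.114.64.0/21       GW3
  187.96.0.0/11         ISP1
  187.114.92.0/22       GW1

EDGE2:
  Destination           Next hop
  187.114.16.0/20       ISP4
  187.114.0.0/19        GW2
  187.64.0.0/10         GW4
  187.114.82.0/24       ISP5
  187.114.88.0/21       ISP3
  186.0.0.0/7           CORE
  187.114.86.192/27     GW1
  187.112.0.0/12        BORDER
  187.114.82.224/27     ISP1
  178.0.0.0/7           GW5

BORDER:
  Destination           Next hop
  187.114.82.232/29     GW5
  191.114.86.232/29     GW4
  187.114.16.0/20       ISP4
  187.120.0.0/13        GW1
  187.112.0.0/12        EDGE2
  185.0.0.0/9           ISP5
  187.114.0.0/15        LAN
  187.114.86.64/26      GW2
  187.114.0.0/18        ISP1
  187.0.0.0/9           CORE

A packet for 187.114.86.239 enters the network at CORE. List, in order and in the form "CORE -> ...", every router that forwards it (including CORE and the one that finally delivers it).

CORE -> EDGE2 -> BORDER

At CORE: longest match for 187.114.86.239 is 187.114.64.0/18 -> EDGE2
At EDGE2: longest match for 187.114.86.239 is 187.112.0.0/12 -> BORDER
At BORDER: longest match for 187.114.86.239 is 187.114.0.0/15 -> LAN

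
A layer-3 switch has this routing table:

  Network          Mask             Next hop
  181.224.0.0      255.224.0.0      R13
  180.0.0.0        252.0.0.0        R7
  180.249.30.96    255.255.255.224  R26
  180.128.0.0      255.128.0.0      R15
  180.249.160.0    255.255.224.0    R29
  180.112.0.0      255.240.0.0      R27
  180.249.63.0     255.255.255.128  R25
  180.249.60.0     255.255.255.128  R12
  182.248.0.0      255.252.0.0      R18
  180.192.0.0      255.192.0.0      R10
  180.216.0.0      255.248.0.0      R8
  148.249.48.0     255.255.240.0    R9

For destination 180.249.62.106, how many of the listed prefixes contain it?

3

Prefixes containing 180.249.62.106:
  180.0.0.0/6 (180.0.0.0 - 183.255.255.255)
  180.128.0.0/9 (180.128.0.0 - 180.255.255.255)
  180.192.0.0/10 (180.192.0.0 - 180.255.255.255)
Total matching entries: 3.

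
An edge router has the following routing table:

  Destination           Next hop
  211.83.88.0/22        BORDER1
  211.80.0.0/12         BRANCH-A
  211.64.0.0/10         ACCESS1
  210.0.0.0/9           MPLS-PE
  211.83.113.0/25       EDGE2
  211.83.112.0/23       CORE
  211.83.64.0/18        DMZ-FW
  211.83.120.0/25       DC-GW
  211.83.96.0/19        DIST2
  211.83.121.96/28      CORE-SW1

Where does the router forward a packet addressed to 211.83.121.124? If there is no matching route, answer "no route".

Routes whose prefix contains 211.83.121.124:
  211.64.0.0/10 (211.64.0.0 - 211.127.255.255) -> ACCESS1
  211.80.0.0/12 (211.80.0.0 - 211.95.255.255) -> BRANCH-A
  211.83.64.0/18 (211.83.64.0 - 211.83.127.255) -> DMZ-FW
  211.83.96.0/19 (211.83.96.0 - 211.83.127.255) -> DIST2
More-specific entries that do NOT match:
  211.83.121.96/28 (211.83.121.96 - 211.83.121.111) does not contain 211.83.121.124
  211.83.113.0/25 (211.83.113.0 - 211.83.113.127) does not contain 211.83.121.124
  211.83.120.0/25 (211.83.120.0 - 211.83.120.127) does not contain 211.83.121.124
  211.83.112.0/23 (211.83.112.0 - 211.83.113.255) does not contain 211.83.121.124
  211.83.88.0/22 (211.83.88.0 - 211.83.91.255) does not contain 211.83.121.124
Longest matching prefix is /19 -> next hop DIST2.

DIST2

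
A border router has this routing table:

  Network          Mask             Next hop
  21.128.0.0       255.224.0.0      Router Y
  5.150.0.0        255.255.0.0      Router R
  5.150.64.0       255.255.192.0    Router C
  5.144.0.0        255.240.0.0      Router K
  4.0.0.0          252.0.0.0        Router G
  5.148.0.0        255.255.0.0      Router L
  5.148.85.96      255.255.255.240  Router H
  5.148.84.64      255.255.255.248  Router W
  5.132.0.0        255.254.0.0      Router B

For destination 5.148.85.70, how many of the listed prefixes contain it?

3

Prefixes containing 5.148.85.70:
  4.0.0.0/6 (4.0.0.0 - 7.255.255.255)
  5.144.0.0/12 (5.144.0.0 - 5.159.255.255)
  5.148.0.0/16 (5.148.0.0 - 5.148.255.255)
Total matching entries: 3.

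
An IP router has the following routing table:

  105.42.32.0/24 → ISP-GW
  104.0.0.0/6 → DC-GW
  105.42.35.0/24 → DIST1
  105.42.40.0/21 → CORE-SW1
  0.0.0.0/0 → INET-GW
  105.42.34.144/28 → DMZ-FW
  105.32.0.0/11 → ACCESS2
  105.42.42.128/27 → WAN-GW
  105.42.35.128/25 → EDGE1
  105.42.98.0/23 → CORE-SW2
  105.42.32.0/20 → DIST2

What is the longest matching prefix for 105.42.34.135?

Entries matching 105.42.34.135:
  0.0.0.0/0 (default, matches everything)
  104.0.0.0/6 (104.0.0.0 - 107.255.255.255)
  105.32.0.0/11 (105.32.0.0 - 105.63.255.255)
  105.42.32.0/20 (105.42.32.0 - 105.42.47.255)
Most specific is 105.42.32.0/20.

105.42.32.0/20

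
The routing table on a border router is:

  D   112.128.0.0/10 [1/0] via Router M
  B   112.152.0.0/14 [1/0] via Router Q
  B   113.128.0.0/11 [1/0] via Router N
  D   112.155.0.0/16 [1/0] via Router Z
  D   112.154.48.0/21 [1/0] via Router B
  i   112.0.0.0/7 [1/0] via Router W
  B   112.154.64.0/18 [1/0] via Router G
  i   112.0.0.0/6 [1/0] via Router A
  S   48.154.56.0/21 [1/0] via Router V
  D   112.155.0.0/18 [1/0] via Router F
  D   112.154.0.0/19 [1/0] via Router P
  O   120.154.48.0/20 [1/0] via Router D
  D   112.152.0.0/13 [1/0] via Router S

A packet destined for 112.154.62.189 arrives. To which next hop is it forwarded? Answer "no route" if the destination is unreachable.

Router Q

Routes whose prefix contains 112.154.62.189:
  112.0.0.0/6 (112.0.0.0 - 115.255.255.255) -> Router A
  112.0.0.0/7 (112.0.0.0 - 113.255.255.255) -> Router W
  112.128.0.0/10 (112.128.0.0 - 112.191.255.255) -> Router M
  112.152.0.0/13 (112.152.0.0 - 112.159.255.255) -> Router S
  112.152.0.0/14 (112.152.0.0 - 112.155.255.255) -> Router Q
More-specific entries that do NOT match:
  112.154.48.0/21 (112.154.48.0 - 112.154.55.255) does not contain 112.154.62.189
  48.154.56.0/21 (48.154.56.0 - 48.154.63.255) does not contain 112.154.62.189
  120.154.48.0/20 (120.154.48.0 - 120.154.63.255) does not contain 112.154.62.189
  112.154.0.0/19 (112.154.0.0 - 112.154.31.255) does not contain 112.154.62.189
  112.154.64.0/18 (112.154.64.0 - 112.154.127.255) does not contain 112.154.62.189
  112.155.0.0/18 (112.155.0.0 - 112.155.63.255) does not contain 112.154.62.189
  112.155.0.0/16 (112.155.0.0 - 112.155.255.255) does not contain 112.154.62.189
Longest matching prefix is /14 -> next hop Router Q.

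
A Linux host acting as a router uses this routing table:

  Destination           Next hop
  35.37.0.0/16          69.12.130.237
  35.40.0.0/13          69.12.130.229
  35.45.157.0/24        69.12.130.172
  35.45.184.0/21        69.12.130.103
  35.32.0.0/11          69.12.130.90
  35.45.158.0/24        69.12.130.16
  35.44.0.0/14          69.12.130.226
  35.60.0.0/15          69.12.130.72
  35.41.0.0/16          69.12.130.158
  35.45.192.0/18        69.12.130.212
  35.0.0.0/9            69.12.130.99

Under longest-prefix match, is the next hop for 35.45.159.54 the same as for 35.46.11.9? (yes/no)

35.45.159.54: longest match 35.44.0.0/14 -> 69.12.130.226
35.46.11.9: longest match 35.44.0.0/14 -> 69.12.130.226

yes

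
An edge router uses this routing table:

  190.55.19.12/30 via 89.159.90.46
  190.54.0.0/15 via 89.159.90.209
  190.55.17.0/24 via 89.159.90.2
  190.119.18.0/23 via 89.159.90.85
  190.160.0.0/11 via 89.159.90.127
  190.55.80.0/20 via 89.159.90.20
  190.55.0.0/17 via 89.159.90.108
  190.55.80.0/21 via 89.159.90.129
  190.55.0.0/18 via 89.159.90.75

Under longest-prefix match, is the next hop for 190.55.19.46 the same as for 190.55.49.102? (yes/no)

yes

190.55.19.46: longest match 190.55.0.0/18 -> 89.159.90.75
190.55.49.102: longest match 190.55.0.0/18 -> 89.159.90.75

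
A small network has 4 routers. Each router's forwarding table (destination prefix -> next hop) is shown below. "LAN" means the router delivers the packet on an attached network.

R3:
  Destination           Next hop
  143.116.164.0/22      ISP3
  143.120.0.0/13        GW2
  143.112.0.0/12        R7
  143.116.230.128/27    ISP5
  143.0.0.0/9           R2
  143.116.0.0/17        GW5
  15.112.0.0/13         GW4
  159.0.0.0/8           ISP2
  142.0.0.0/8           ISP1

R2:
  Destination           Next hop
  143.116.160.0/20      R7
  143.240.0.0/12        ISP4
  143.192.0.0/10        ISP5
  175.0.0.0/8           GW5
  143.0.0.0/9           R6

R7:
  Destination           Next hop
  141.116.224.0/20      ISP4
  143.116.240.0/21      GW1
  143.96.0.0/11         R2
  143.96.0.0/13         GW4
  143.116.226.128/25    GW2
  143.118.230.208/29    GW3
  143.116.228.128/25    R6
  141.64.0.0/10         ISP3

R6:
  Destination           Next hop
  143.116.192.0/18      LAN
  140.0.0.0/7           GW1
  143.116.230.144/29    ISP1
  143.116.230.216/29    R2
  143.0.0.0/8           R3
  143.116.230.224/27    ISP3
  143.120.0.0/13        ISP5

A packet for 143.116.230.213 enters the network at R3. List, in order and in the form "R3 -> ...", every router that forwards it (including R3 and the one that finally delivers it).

R3 -> R7 -> R2 -> R6

At R3: longest match for 143.116.230.213 is 143.112.0.0/12 -> R7
At R7: longest match for 143.116.230.213 is 143.96.0.0/11 -> R2
At R2: longest match for 143.116.230.213 is 143.0.0.0/9 -> R6
At R6: longest match for 143.116.230.213 is 143.116.192.0/18 -> LAN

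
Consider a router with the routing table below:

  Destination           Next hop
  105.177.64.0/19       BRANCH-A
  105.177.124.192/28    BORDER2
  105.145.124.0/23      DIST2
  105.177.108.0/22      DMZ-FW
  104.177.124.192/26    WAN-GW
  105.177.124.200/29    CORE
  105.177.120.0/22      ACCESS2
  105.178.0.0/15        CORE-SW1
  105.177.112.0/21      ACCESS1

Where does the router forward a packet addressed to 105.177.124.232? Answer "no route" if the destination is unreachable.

no route

No entry's prefix contains 105.177.124.232; there is no default route.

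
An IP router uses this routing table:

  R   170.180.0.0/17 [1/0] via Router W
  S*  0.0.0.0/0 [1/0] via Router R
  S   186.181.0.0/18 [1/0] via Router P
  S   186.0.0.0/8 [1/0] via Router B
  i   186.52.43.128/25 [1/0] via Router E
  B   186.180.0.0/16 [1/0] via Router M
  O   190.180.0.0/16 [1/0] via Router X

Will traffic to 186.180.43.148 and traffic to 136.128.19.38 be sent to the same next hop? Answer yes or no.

186.180.43.148: longest match 186.180.0.0/16 -> Router M
136.128.19.38: longest match 0.0.0.0/0 -> Router R

no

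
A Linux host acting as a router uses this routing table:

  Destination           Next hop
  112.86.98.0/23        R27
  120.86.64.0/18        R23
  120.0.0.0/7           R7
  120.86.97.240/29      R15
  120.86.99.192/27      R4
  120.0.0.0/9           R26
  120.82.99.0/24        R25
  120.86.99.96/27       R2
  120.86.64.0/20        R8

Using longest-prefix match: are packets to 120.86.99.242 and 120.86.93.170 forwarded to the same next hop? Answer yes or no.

120.86.99.242: longest match 120.86.64.0/18 -> R23
120.86.93.170: longest match 120.86.64.0/18 -> R23

yes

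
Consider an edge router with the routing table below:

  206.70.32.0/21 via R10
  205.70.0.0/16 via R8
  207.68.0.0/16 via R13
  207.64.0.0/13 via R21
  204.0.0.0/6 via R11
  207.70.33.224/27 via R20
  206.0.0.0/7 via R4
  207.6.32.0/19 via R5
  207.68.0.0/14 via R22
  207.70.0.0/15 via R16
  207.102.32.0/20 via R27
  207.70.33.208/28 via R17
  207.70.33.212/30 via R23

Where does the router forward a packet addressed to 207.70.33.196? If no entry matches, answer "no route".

R16

Routes whose prefix contains 207.70.33.196:
  204.0.0.0/6 (204.0.0.0 - 207.255.255.255) -> R11
  206.0.0.0/7 (206.0.0.0 - 207.255.255.255) -> R4
  207.64.0.0/13 (207.64.0.0 - 207.71.255.255) -> R21
  207.68.0.0/14 (207.68.0.0 - 207.71.255.255) -> R22
  207.70.0.0/15 (207.70.0.0 - 207.71.255.255) -> R16
More-specific entries that do NOT match:
  207.70.33.212/30 (207.70.33.212 - 207.70.33.215) does not contain 207.70.33.196
  207.70.33.208/28 (207.70.33.208 - 207.70.33.223) does not contain 207.70.33.196
  207.70.33.224/27 (207.70.33.224 - 207.70.33.255) does not contain 207.70.33.196
  206.70.32.0/21 (206.70.32.0 - 206.70.39.255) does not contain 207.70.33.196
  207.102.32.0/20 (207.102.32.0 - 207.102.47.255) does not contain 207.70.33.196
  207.6.32.0/19 (207.6.32.0 - 207.6.63.255) does not contain 207.70.33.196
  205.70.0.0/16 (205.70.0.0 - 205.70.255.255) does not contain 207.70.33.196
  207.68.0.0/16 (207.68.0.0 - 207.68.255.255) does not contain 207.70.33.196
Longest matching prefix is /15 -> next hop R16.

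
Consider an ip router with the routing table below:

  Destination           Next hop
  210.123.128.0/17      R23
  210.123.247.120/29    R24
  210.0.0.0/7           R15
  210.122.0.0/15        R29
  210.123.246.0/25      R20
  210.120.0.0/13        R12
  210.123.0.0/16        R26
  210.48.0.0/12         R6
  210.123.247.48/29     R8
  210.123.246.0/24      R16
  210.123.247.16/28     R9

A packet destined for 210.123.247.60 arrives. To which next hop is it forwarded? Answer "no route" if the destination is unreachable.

R23

Routes whose prefix contains 210.123.247.60:
  210.0.0.0/7 (210.0.0.0 - 211.255.255.255) -> R15
  210.120.0.0/13 (210.120.0.0 - 210.127.255.255) -> R12
  210.122.0.0/15 (210.122.0.0 - 210.123.255.255) -> R29
  210.123.0.0/16 (210.123.0.0 - 210.123.255.255) -> R26
  210.123.128.0/17 (210.123.128.0 - 210.123.255.255) -> R23
More-specific entries that do NOT match:
  210.123.247.120/29 (210.123.247.120 - 210.123.247.127) does not contain 210.123.247.60
  210.123.247.48/29 (210.123.247.48 - 210.123.247.55) does not contain 210.123.247.60
  210.123.247.16/28 (210.123.247.16 - 210.123.247.31) does not contain 210.123.247.60
  210.123.246.0/25 (210.123.246.0 - 210.123.246.127) does not contain 210.123.247.60
  210.123.246.0/24 (210.123.246.0 - 210.123.246.255) does not contain 210.123.247.60
Longest matching prefix is /17 -> next hop R23.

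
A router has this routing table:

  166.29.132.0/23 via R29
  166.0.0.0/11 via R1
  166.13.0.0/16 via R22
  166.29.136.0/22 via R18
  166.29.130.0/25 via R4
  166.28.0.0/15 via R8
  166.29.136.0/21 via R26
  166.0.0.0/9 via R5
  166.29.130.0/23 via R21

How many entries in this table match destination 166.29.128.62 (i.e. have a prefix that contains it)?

3

Prefixes containing 166.29.128.62:
  166.0.0.0/9 (166.0.0.0 - 166.127.255.255)
  166.0.0.0/11 (166.0.0.0 - 166.31.255.255)
  166.28.0.0/15 (166.28.0.0 - 166.29.255.255)
Total matching entries: 3.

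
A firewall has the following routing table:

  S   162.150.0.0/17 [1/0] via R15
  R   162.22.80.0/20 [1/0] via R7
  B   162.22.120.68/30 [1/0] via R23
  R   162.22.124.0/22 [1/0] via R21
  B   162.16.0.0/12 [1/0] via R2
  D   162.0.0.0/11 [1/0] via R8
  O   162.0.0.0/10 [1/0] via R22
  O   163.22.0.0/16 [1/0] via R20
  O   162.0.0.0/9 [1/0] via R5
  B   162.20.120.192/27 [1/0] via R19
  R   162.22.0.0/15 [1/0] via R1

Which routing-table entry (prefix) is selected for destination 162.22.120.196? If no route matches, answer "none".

162.22.0.0/15

Entries matching 162.22.120.196:
  162.0.0.0/9 (162.0.0.0 - 162.127.255.255)
  162.0.0.0/10 (162.0.0.0 - 162.63.255.255)
  162.0.0.0/11 (162.0.0.0 - 162.31.255.255)
  162.16.0.0/12 (162.16.0.0 - 162.31.255.255)
  162.22.0.0/15 (162.22.0.0 - 162.23.255.255)
Most specific is 162.22.0.0/15.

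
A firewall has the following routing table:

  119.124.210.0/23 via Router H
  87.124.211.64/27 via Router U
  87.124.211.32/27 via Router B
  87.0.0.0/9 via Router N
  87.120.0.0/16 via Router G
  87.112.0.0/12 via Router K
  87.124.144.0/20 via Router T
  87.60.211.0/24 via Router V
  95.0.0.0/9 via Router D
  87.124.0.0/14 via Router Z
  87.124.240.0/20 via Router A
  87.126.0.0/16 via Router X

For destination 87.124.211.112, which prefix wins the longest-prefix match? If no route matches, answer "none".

87.124.0.0/14

Entries matching 87.124.211.112:
  87.0.0.0/9 (87.0.0.0 - 87.127.255.255)
  87.112.0.0/12 (87.112.0.0 - 87.127.255.255)
  87.124.0.0/14 (87.124.0.0 - 87.127.255.255)
Most specific is 87.124.0.0/14.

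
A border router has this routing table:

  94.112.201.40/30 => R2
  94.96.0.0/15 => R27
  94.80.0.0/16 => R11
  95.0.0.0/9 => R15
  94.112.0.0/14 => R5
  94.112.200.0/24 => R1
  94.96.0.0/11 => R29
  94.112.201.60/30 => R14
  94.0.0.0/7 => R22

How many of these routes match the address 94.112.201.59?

Prefixes containing 94.112.201.59:
  94.0.0.0/7 (94.0.0.0 - 95.255.255.255)
  94.96.0.0/11 (94.96.0.0 - 94.127.255.255)
  94.112.0.0/14 (94.112.0.0 - 94.115.255.255)
Total matching entries: 3.

3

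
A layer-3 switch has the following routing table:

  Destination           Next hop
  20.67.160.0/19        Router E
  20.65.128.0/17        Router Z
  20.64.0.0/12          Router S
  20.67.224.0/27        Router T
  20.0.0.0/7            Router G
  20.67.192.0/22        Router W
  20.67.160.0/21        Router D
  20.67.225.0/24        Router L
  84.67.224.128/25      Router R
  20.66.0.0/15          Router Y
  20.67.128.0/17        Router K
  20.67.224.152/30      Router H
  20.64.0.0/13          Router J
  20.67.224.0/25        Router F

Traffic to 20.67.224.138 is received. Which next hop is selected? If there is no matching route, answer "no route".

Routes whose prefix contains 20.67.224.138:
  20.0.0.0/7 (20.0.0.0 - 21.255.255.255) -> Router G
  20.64.0.0/12 (20.64.0.0 - 20.79.255.255) -> Router S
  20.64.0.0/13 (20.64.0.0 - 20.71.255.255) -> Router J
  20.66.0.0/15 (20.66.0.0 - 20.67.255.255) -> Router Y
  20.67.128.0/17 (20.67.128.0 - 20.67.255.255) -> Router K
More-specific entries that do NOT match:
  20.67.224.152/30 (20.67.224.152 - 20.67.224.155) does not contain 20.67.224.138
  20.67.224.0/27 (20.67.224.0 - 20.67.224.31) does not contain 20.67.224.138
  84.67.224.128/25 (84.67.224.128 - 84.67.224.255) does not contain 20.67.224.138
  20.67.224.0/25 (20.67.224.0 - 20.67.224.127) does not contain 20.67.224.138
  20.67.225.0/24 (20.67.225.0 - 20.67.225.255) does not contain 20.67.224.138
  20.67.192.0/22 (20.67.192.0 - 20.67.195.255) does not contain 20.67.224.138
  20.67.160.0/21 (20.67.160.0 - 20.67.167.255) does not contain 20.67.224.138
  20.67.160.0/19 (20.67.160.0 - 20.67.191.255) does not contain 20.67.224.138
Longest matching prefix is /17 -> next hop Router K.

Router K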